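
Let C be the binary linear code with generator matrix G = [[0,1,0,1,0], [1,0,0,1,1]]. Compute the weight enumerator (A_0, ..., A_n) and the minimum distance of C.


Weight distribution: A_0 = 1, A_2 = 1, A_3 = 2. Minimum distance d = 2.

Enumerate all 2^2 = 4 messages m ∈ F_2^2.
For each, compute codeword c = mG in F_2^5, then tally its weight.
  m = 00 → c = 00000, weight = 0.
  m = 10 → c = 01010, weight = 2.
  m = 01 → c = 10011, weight = 3.
  m = 11 → c = 11001, weight = 3.
Tally weights:
  weight 0: 1 codewords.
  weight 2: 1 codewords.
  weight 3: 2 codewords.
Minimum distance d = smallest w > 0 with A_w > 0 = 2.
Sanity: Σ A_w = 4 = 2^2 = 4 ✓.


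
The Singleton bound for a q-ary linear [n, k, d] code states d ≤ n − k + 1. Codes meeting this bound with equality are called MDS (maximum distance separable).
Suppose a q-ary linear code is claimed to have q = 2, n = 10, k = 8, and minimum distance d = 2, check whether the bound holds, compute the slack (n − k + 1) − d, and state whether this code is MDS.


Singleton RHS = n − k + 1 = 3, slack = 1, bound satisfied, not MDS.

Singleton bound: d ≤ n − k + 1.
Here n = 10, k = 8, so n − k + 1 = 3.
Given d = 2, check d ≤ 3: YES.
Slack = (n − k + 1) − d = 1.
The code is NOT MDS (slack = 1 > 0).
Description: the claimed parameters are [10, 8, 2]_2; such a code would be non-MDS.


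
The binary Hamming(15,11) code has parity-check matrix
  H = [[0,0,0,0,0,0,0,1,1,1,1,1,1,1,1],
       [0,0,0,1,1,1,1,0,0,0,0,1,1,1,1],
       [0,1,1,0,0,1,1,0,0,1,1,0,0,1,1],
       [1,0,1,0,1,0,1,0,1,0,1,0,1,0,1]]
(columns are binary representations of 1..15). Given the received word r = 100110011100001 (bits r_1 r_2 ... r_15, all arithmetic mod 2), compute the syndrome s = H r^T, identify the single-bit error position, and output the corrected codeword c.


s = (0, 1, 0, 0)^T, error position = 4, corrected codeword c = 100010011100001

Compute s = H r^T mod 2 one row at a time:
  s_1 = 1 + 1 + 1 + 0 + 0 + 0 + 0 + 1 = 4 ≡ 0 (mod 2).
  s_2 = 1 + 1 + 0 + 0 + 0 + 0 + 0 + 1 = 3 ≡ 1 (mod 2).
  s_3 = 0 + 0 + 0 + 0 + 1 + 0 + 0 + 1 = 2 ≡ 0 (mod 2).
  s_4 = 1 + 0 + 1 + 0 + 1 + 0 + 0 + 1 = 4 ≡ 0 (mod 2).
s = (0, 1, 0, 0)^T — this equals column 4 of H (binary 0100), so error is at position 4.
Correct: flip bit 4 of r = 100110011100001 to get c = 100010011100001.


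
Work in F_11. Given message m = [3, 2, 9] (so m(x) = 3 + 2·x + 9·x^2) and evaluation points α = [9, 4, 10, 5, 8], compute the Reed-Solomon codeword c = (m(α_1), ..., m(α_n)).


c = [2, 1, 10, 7, 1]

Message polynomial: m(x) = 3 + 2·x + 9·x^2 (mod 11).
For each evaluation point α_i, compute m(α_i) mod 11:
  α_1 = 9: Horner steps 9 → 6 → 2, so m(9) = 2.
  α_2 = 4: Horner steps 9 → 5 → 1, so m(4) = 1.
  α_3 = 10: Horner steps 9 → 4 → 10, so m(10) = 10.
  α_4 = 5: Horner steps 9 → 3 → 7, so m(5) = 7.
  α_5 = 8: Horner steps 9 → 8 → 1, so m(8) = 1.
Codeword c = [2, 1, 10, 7, 1] ∈ F_11^5.


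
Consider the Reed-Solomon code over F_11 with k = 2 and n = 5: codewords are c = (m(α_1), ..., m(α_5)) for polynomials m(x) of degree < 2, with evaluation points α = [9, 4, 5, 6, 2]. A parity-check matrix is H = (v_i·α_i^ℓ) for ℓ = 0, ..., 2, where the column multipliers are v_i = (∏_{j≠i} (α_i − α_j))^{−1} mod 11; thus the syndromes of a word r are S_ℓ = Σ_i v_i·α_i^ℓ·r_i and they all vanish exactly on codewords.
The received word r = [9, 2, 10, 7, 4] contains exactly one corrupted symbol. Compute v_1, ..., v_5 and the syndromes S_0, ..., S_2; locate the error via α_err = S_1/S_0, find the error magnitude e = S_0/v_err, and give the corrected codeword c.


S = (6, 1, 2), error at position 5, error magnitude e = 7, c = [9, 2, 10, 7, 8].

Step 1: column multipliers v_i = (∏_{j≠i}(α_i − α_j))^{−1} mod 11.
  i = 1 (α = 9): (9−4)(9−5)(9−6)(9−2) = 5·4·3·7 = 420 ≡ 2, so v_1 = 2^{−1} = 6 (mod 11).
  i = 2 (α = 4): (4−9)(4−5)(4−6)(4−2) = (−5)·(−1)·(−2)·2 = −20 ≡ 2, so v_2 = 2^{−1} = 6 (mod 11).
  i = 3 (α = 5): (5−9)(5−4)(5−6)(5−2) = (−4)·1·(−1)·3 = 12 ≡ 1, so v_3 = 1^{−1} = 1 (mod 11).
  i = 4 (α = 6): (6−9)(6−4)(6−5)(6−2) = (−3)·2·1·4 = −24 ≡ 9, so v_4 = 9^{−1} = 5 (mod 11).
  i = 5 (α = 2): (2−9)(2−4)(2−5)(2−6) = (−7)·(−2)·(−3)·(−4) = 168 ≡ 3, so v_5 = 3^{−1} = 4 (mod 11).
  v = [6, 6, 1, 5, 4].
Step 2: syndromes of r = [9, 2, 10, 7, 4] (all sums mod 11).
  S_0 = Σ v_i r_i = 6·9 + 6·2 + 1·10 + 5·7 + 4·4 = 127 ≡ 6.
  S_1 = Σ v_i α_i r_i = 6·9·9 + 6·4·2 + 1·5·10 + 5·6·7 + 4·2·4 = 826 ≡ 1.
  α_i^2 mod 11 = [4, 5, 3, 3, 4].
  S_2 = Σ v_i α_i^2 r_i = 6·4·9 + 6·5·2 + 1·3·10 + 5·3·7 + 4·4·4 = 475 ≡ 2.
  S = (6, 1, 2) ≠ 0, so r is not a codeword (an error is present).
Step 3: locate the error. For a single error e at position i, S_ℓ = v_i·e·α_i^ℓ, so α_err = S_1/S_0.
  S_0^{−1} = 6^{−1} = 2 (mod 11), so α_err = 1·2 = 2 ≡ 2 = α_5. Error position i = 5.
  Consistency check: S_2/S_1 = 2·1 = 2 ≡ 2 = α_err ✓ (single-error assumption holds).
Step 4: error magnitude e = S_0/v_5 = S_0·∏_{j≠5}(α_5 − α_j) = 6·3 = 18 ≡ 7 (mod 11).
Step 5: correct position 5: c_5 = r_5 − e = 4 − 7 ≡ 8 (mod 11). Hence c = [9, 2, 10, 7, 8].
  Check: interpolating c through the α_i gives m(x) = 3 + 8·x (degree < 2) with m(α_i) = c_i for every i, so c is indeed a codeword.


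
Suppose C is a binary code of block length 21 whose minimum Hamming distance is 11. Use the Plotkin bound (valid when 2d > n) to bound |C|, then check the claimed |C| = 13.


Plotkin bound M ≤ 22; given |C| = 13 ≤ bound (satisfied).

Check applicability: 2d = 22, n = 21.
2d − n = 1 > 0, so Plotkin applies.
Compute d/(2d−n) = 11/1 ≈ 11.0000.
⌊d/(2d−n)⌋ = 11.
Plotkin bound: M ≤ 2·11 = 22.
Given |C| = 13, check: satisfied.
This |C| is below the Plotkin bound.


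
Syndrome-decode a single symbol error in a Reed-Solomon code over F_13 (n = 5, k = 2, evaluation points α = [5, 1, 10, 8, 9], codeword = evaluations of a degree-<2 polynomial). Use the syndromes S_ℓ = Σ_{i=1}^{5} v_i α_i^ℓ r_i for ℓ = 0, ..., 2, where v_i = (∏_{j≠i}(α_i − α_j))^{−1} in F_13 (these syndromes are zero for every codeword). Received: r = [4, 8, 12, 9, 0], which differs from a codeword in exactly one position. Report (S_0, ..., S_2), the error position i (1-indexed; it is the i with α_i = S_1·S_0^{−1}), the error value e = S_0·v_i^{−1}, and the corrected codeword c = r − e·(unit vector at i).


S = (7, 4, 6), error at position 4, error magnitude e = 8, c = [4, 8, 12, 1, 0].

Step 1: column multipliers v_i = (∏_{j≠i}(α_i − α_j))^{−1} mod 13.
  i = 1 (α = 5): (5−1)(5−10)(5−8)(5−9) = 4·(−5)·(−3)·(−4) = −240 ≡ 7, so v_1 = 7^{−1} = 2 (mod 13).
  i = 2 (α = 1): (1−5)(1−10)(1−8)(1−9) = (−4)·(−9)·(−7)·(−8) = 2016 ≡ 1, so v_2 = 1^{−1} = 1 (mod 13).
  i = 3 (α = 10): (10−5)(10−1)(10−8)(10−9) = 5·9·2·1 = 90 ≡ 12, so v_3 = 12^{−1} = 12 (mod 13).
  i = 4 (α = 8): (8−5)(8−1)(8−10)(8−9) = 3·7·(−2)·(−1) = 42 ≡ 3, so v_4 = 3^{−1} = 9 (mod 13).
  i = 5 (α = 9): (9−5)(9−1)(9−10)(9−8) = 4·8·(−1)·1 = −32 ≡ 7, so v_5 = 7^{−1} = 2 (mod 13).
  v = [2, 1, 12, 9, 2].
Step 2: syndromes of r = [4, 8, 12, 9, 0] (all sums mod 13).
  S_0 = Σ v_i r_i = 2·4 + 1·8 + 12·12 + 9·9 + 2·0 = 241 ≡ 7.
  S_1 = Σ v_i α_i r_i = 2·5·4 + 1·1·8 + 12·10·12 + 9·8·9 + 2·9·0 = 2136 ≡ 4.
  α_i^2 mod 13 = [12, 1, 9, 12, 3].
  S_2 = Σ v_i α_i^2 r_i = 2·12·4 + 1·1·8 + 12·9·12 + 9·12·9 + 2·3·0 = 2372 ≡ 6.
  S = (7, 4, 6) ≠ 0, so r is not a codeword (an error is present).
Step 3: locate the error. For a single error e at position i, S_ℓ = v_i·e·α_i^ℓ, so α_err = S_1/S_0.
  S_0^{−1} = 7^{−1} = 2 (mod 13), so α_err = 4·2 = 8 ≡ 8 = α_4. Error position i = 4.
  Consistency check: S_2/S_1 = 6·10 = 60 ≡ 8 = α_err ✓ (single-error assumption holds).
Step 4: error magnitude e = S_0/v_4 = S_0·∏_{j≠4}(α_4 − α_j) = 7·3 = 21 ≡ 8 (mod 13).
Step 5: correct position 4: c_4 = r_4 − e = 9 − 8 ≡ 1 (mod 13). Hence c = [4, 8, 12, 1, 0].
  Check: interpolating c through the α_i gives m(x) = 9 + 12·x (degree < 2) with m(α_i) = c_i for every i, so c is indeed a codeword.


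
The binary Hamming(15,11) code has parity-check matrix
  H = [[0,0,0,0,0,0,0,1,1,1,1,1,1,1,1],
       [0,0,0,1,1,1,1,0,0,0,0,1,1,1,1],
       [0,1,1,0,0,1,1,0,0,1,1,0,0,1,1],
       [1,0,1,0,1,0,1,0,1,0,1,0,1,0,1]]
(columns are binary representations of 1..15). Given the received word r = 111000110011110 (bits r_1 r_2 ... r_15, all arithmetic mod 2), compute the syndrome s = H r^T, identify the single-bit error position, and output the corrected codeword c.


s = (1, 0, 1, 1)^T, error position = 11, corrected codeword c = 111000110001110

Compute s = H r^T mod 2 one row at a time:
  s_1 = 1 + 0 + 0 + 1 + 1 + 1 + 1 + 0 = 5 ≡ 1 (mod 2).
  s_2 = 0 + 0 + 0 + 1 + 1 + 1 + 1 + 0 = 4 ≡ 0 (mod 2).
  s_3 = 1 + 1 + 0 + 1 + 0 + 1 + 1 + 0 = 5 ≡ 1 (mod 2).
  s_4 = 1 + 1 + 0 + 1 + 0 + 1 + 1 + 0 = 5 ≡ 1 (mod 2).
s = (1, 0, 1, 1)^T — this equals column 11 of H (binary 1011), so error is at position 11.
Correct: flip bit 11 of r = 111000110011110 to get c = 111000110001110.


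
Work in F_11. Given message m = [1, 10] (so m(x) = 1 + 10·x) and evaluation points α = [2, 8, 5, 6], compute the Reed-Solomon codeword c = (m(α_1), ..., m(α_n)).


c = [10, 4, 7, 6]

Message polynomial: m(x) = 1 + 10·x (mod 11).
For each evaluation point α_i, compute m(α_i) mod 11:
  α_1 = 2: Horner steps 10 → 10, so m(2) = 10.
  α_2 = 8: Horner steps 10 → 4, so m(8) = 4.
  α_3 = 5: Horner steps 10 → 7, so m(5) = 7.
  α_4 = 6: Horner steps 10 → 6, so m(6) = 6.
Codeword c = [10, 4, 7, 6] ∈ F_11^4.


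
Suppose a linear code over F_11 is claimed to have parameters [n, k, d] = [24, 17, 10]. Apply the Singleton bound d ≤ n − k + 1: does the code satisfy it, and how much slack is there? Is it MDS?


Singleton RHS = n − k + 1 = 8, slack = -2, bound violated (no such code; not MDS).

Singleton bound: d ≤ n − k + 1.
Here n = 24, k = 17, so n − k + 1 = 8.
Given d = 10, check d ≤ 8: NO.
Slack = (n − k + 1) − d = -2.
The slack is negative: d = 10 exceeds n − k + 1 = 8 by 2, so the Singleton bound is violated and no linear [24, 17, 10]_11 code can exist. In particular it is not MDS (MDS requires d = n − k + 1 exactly).
Description: the claimed parameters are [24, 17, 10]_11; such a code would be impossible (violates the Singleton bound).


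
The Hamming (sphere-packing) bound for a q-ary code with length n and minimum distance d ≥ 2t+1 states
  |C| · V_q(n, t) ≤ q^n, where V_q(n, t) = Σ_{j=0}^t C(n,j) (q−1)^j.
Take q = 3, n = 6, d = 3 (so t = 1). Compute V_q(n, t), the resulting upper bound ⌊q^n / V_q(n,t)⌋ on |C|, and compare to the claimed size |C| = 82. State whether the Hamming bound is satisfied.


V_q(n, t) = 13, q^n = 729, Hamming bound = 56, |C| = 82 > bound (violated).

Step 1: Compute V_q(n, t) = Σ_{j=0}^1 C(n, j) (q−1)^j.
  j = 0: C(6,0)·(2)^0 = 1·1 = 1.
  j = 1: C(6,1)·(2)^1 = 6·2 = 12.
  V_q(n, t) = 1 + 12 = 13.
Step 2: q^n = 3^6 = 729.
Step 3: Hamming bound ⌊q^n / V_q(n,t)⌋ = ⌊729/13⌋ = 56.
Step 4: Compare |C| = 82 to 56: violated.
The claimed |C| lies above the Hamming bound, so no 3-ary code of length 6 with d ≥ 3 can have 82 codewords.


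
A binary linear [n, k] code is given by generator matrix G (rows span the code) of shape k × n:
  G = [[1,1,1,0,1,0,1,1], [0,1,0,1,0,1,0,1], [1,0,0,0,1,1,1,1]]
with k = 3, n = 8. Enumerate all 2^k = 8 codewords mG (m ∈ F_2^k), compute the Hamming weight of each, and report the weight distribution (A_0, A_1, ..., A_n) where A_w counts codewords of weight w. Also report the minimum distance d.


Weight distribution: A_0 = 1, A_3 = 2, A_4 = 1, A_5 = 2, A_6 = 2. Minimum distance d = 3.

Enumerate all 2^3 = 8 messages m ∈ F_2^3.
For each, compute codeword c = mG in F_2^8, then tally its weight.
  m = 000 → c = 00000000, weight = 0.
  m = 100 → c = 11101011, weight = 6.
  m = 010 → c = 01010101, weight = 4.
  m = 110 → c = 10111110, weight = 6.
  m = 001 → c = 10001111, weight = 5.
  m = 101 → c = 01100100, weight = 3.
  m = 011 → c = 11011010, weight = 5.
  m = 111 → c = 00110001, weight = 3.
Tally weights:
  weight 0: 1 codewords.
  weight 3: 2 codewords.
  weight 4: 1 codewords.
  weight 5: 2 codewords.
  weight 6: 2 codewords.
Minimum distance d = smallest w > 0 with A_w > 0 = 3.
Sanity: Σ A_w = 8 = 2^3 = 8 ✓.


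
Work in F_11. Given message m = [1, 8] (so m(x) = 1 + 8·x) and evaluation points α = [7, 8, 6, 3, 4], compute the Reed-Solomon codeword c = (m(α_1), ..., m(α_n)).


c = [2, 10, 5, 3, 0]

Message polynomial: m(x) = 1 + 8·x (mod 11).
For each evaluation point α_i, compute m(α_i) mod 11:
  α_1 = 7: Horner steps 8 → 2, so m(7) = 2.
  α_2 = 8: Horner steps 8 → 10, so m(8) = 10.
  α_3 = 6: Horner steps 8 → 5, so m(6) = 5.
  α_4 = 3: Horner steps 8 → 3, so m(3) = 3.
  α_5 = 4: Horner steps 8 → 0, so m(4) = 0.
Codeword c = [2, 10, 5, 3, 0] ∈ F_11^5.


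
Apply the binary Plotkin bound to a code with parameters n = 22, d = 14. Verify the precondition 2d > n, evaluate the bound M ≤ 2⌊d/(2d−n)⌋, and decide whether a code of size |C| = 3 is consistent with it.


Plotkin bound M ≤ 4; given |C| = 3 ≤ bound (satisfied).

Check applicability: 2d = 28, n = 22.
2d − n = 6 > 0, so Plotkin applies.
Compute d/(2d−n) = 14/6 ≈ 2.3333.
⌊d/(2d−n)⌋ = 2.
Plotkin bound: M ≤ 2·2 = 4.
Given |C| = 3, check: satisfied.
This |C| is below the Plotkin bound.


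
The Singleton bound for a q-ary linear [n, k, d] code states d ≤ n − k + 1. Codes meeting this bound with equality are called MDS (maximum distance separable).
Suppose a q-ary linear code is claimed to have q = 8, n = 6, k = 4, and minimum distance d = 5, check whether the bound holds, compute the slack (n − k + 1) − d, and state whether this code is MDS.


Singleton RHS = n − k + 1 = 3, slack = -2, bound violated (no such code; not MDS).

Singleton bound: d ≤ n − k + 1.
Here n = 6, k = 4, so n − k + 1 = 3.
Given d = 5, check d ≤ 3: NO.
Slack = (n − k + 1) − d = -2.
The slack is negative: d = 5 exceeds n − k + 1 = 3 by 2, so the Singleton bound is violated and no linear [6, 4, 5]_8 code can exist. In particular it is not MDS (MDS requires d = n − k + 1 exactly).
Description: the claimed parameters are [6, 4, 5]_8; such a code would be impossible (violates the Singleton bound).


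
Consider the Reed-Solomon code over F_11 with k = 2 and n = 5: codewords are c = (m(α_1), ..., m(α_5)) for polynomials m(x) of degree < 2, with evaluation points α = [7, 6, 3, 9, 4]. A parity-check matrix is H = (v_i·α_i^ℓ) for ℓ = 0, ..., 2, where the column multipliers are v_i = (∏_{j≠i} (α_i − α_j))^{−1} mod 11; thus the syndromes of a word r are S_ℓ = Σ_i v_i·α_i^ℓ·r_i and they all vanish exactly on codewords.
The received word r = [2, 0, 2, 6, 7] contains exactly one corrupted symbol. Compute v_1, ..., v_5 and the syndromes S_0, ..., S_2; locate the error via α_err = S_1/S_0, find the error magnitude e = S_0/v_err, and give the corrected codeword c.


S = (5, 4, 1), error at position 3, error magnitude e = 8, c = [2, 0, 5, 6, 7].

Step 1: column multipliers v_i = (∏_{j≠i}(α_i − α_j))^{−1} mod 11.
  i = 1 (α = 7): (7−6)(7−3)(7−9)(7−4) = 1·4·(−2)·3 = −24 ≡ 9, so v_1 = 9^{−1} = 5 (mod 11).
  i = 2 (α = 6): (6−7)(6−3)(6−9)(6−4) = (−1)·3·(−3)·2 = 18 ≡ 7, so v_2 = 7^{−1} = 8 (mod 11).
  i = 3 (α = 3): (3−7)(3−6)(3−9)(3−4) = (−4)·(−3)·(−6)·(−1) = 72 ≡ 6, so v_3 = 6^{−1} = 2 (mod 11).
  i = 4 (α = 9): (9−7)(9−6)(9−3)(9−4) = 2·3·6·5 = 180 ≡ 4, so v_4 = 4^{−1} = 3 (mod 11).
  i = 5 (α = 4): (4−7)(4−6)(4−3)(4−9) = (−3)·(−2)·1·(−5) = −30 ≡ 3, so v_5 = 3^{−1} = 4 (mod 11).
  v = [5, 8, 2, 3, 4].
Step 2: syndromes of r = [2, 0, 2, 6, 7] (all sums mod 11).
  S_0 = Σ v_i r_i = 5·2 + 8·0 + 2·2 + 3·6 + 4·7 = 60 ≡ 5.
  S_1 = Σ v_i α_i r_i = 5·7·2 + 8·6·0 + 2·3·2 + 3·9·6 + 4·4·7 = 356 ≡ 4.
  α_i^2 mod 11 = [5, 3, 9, 4, 5].
  S_2 = Σ v_i α_i^2 r_i = 5·5·2 + 8·3·0 + 2·9·2 + 3·4·6 + 4·5·7 = 298 ≡ 1.
  S = (5, 4, 1) ≠ 0, so r is not a codeword (an error is present).
Step 3: locate the error. For a single error e at position i, S_ℓ = v_i·e·α_i^ℓ, so α_err = S_1/S_0.
  S_0^{−1} = 5^{−1} = 9 (mod 11), so α_err = 4·9 = 36 ≡ 3 = α_3. Error position i = 3.
  Consistency check: S_2/S_1 = 1·3 = 3 ≡ 3 = α_err ✓ (single-error assumption holds).
Step 4: error magnitude e = S_0/v_3 = S_0·∏_{j≠3}(α_3 − α_j) = 5·6 = 30 ≡ 8 (mod 11).
Step 5: correct position 3: c_3 = r_3 − e = 2 − 8 ≡ 5 (mod 11). Hence c = [2, 0, 5, 6, 7].
  Check: interpolating c through the α_i gives m(x) = 10 + 2·x (degree < 2) with m(α_i) = c_i for every i, so c is indeed a codeword.


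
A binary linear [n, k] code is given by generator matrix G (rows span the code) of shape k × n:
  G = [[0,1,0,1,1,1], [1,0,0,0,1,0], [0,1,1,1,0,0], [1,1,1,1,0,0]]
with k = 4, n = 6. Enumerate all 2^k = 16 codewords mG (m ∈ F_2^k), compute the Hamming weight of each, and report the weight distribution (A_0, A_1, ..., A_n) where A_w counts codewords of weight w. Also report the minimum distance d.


Weight distribution: A_0 = 1, A_1 = 2, A_2 = 2, A_3 = 4, A_4 = 5, A_5 = 2. Minimum distance d = 1.

Enumerate all 2^4 = 16 messages m ∈ F_2^4.
For each, compute codeword c = mG in F_2^6, then tally its weight.
  m = 0000 → c = 000000, weight = 0.
  m = 1000 → c = 010111, weight = 4.
  m = 0100 → c = 100010, weight = 2.
  m = 1100 → c = 110101, weight = 4.
  m = 0010 → c = 011100, weight = 3.
  m = 1010 → c = 001011, weight = 3.
  m = 0110 → c = 111110, weight = 5.
  m = 1110 → c = 101001, weight = 3.
  m = 0001 → c = 111100, weight = 4.
  m = 1001 → c = 101011, weight = 4.
  m = 0101 → c = 011110, weight = 4.
  m = 1101 → c = 001001, weight = 2.
  m = 0011 → c = 100000, weight = 1.
  m = 1011 → c = 110111, weight = 5.
  m = 0111 → c = 000010, weight = 1.
  m = 1111 → c = 010101, weight = 3.
Tally weights:
  weight 0: 1 codewords.
  weight 1: 2 codewords.
  weight 2: 2 codewords.
  weight 3: 4 codewords.
  weight 4: 5 codewords.
  weight 5: 2 codewords.
Minimum distance d = smallest w > 0 with A_w > 0 = 1.
Sanity: Σ A_w = 16 = 2^4 = 16 ✓.


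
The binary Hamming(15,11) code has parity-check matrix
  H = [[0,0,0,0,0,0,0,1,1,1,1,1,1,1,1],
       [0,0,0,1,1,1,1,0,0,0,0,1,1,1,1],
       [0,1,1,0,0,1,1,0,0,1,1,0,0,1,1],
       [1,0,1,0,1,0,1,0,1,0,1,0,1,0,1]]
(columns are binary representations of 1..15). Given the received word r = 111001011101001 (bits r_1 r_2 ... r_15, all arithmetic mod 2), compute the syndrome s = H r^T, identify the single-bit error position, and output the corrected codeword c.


s = (1, 1, 1, 0)^T, error position = 14, corrected codeword c = 111001011101011

Compute s = H r^T mod 2 one row at a time:
  s_1 = 1 + 1 + 1 + 0 + 1 + 0 + 0 + 1 = 5 ≡ 1 (mod 2).
  s_2 = 0 + 0 + 1 + 0 + 1 + 0 + 0 + 1 = 3 ≡ 1 (mod 2).
  s_3 = 1 + 1 + 1 + 0 + 1 + 0 + 0 + 1 = 5 ≡ 1 (mod 2).
  s_4 = 1 + 1 + 0 + 0 + 1 + 0 + 0 + 1 = 4 ≡ 0 (mod 2).
s = (1, 1, 1, 0)^T — this equals column 14 of H (binary 1110), so error is at position 14.
Correct: flip bit 14 of r = 111001011101001 to get c = 111001011101011.


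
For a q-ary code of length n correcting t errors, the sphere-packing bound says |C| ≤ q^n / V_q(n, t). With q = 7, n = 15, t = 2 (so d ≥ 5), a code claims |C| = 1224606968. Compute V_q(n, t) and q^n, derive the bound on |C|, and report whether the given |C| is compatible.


V_q(n, t) = 3871, q^n = 4747561509943, Hamming bound = 1226443169, |C| = 1224606968 ≤ bound (satisfied).

Step 1: Compute V_q(n, t) = Σ_{j=0}^2 C(n, j) (q−1)^j.
  j = 0: C(15,0)·(6)^0 = 1·1 = 1.
  j = 1: C(15,1)·(6)^1 = 15·6 = 90.
  j = 2: C(15,2)·(6)^2 = 105·36 = 3780.
  V_q(n, t) = 1 + 90 + 3780 = 3871.
Step 2: q^n = 7^15 = 4747561509943.
Step 3: Hamming bound ⌊q^n / V_q(n,t)⌋ = ⌊4747561509943/3871⌋ = 1226443169.
Step 4: Compare |C| = 1224606968 to 1226443169: satisfied.
The claimed |C| lies below the Hamming bound.


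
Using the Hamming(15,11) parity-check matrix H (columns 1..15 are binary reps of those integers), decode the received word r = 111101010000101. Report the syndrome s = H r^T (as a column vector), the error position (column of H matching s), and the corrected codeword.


s = (1, 0, 0, 0)^T, error position = 8, corrected codeword c = 111101000000101

Compute s = H r^T mod 2 one row at a time:
  s_1 = 1 + 0 + 0 + 0 + 0 + 1 + 0 + 1 = 3 ≡ 1 (mod 2).
  s_2 = 1 + 0 + 1 + 0 + 0 + 1 + 0 + 1 = 4 ≡ 0 (mod 2).
  s_3 = 1 + 1 + 1 + 0 + 0 + 0 + 0 + 1 = 4 ≡ 0 (mod 2).
  s_4 = 1 + 1 + 0 + 0 + 0 + 0 + 1 + 1 = 4 ≡ 0 (mod 2).
s = (1, 0, 0, 0)^T — this equals column 8 of H (binary 1000), so error is at position 8.
Correct: flip bit 8 of r = 111101010000101 to get c = 111101000000101.


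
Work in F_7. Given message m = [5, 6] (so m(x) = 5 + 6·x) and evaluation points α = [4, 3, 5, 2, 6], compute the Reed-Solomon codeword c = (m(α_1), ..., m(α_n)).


c = [1, 2, 0, 3, 6]

Message polynomial: m(x) = 5 + 6·x (mod 7).
For each evaluation point α_i, compute m(α_i) mod 7:
  α_1 = 4: Horner steps 6 → 1, so m(4) = 1.
  α_2 = 3: Horner steps 6 → 2, so m(3) = 2.
  α_3 = 5: Horner steps 6 → 0, so m(5) = 0.
  α_4 = 2: Horner steps 6 → 3, so m(2) = 3.
  α_5 = 6: Horner steps 6 → 6, so m(6) = 6.
Codeword c = [1, 2, 0, 3, 6] ∈ F_7^5.


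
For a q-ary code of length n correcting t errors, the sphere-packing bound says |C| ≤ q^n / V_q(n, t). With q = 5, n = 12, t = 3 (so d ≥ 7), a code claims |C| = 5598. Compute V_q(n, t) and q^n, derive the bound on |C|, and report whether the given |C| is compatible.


V_q(n, t) = 15185, q^n = 244140625, Hamming bound = 16077, |C| = 5598 ≤ bound (satisfied).

Step 1: Compute V_q(n, t) = Σ_{j=0}^3 C(n, j) (q−1)^j.
  j = 0: C(12,0)·(4)^0 = 1·1 = 1.
  j = 1: C(12,1)·(4)^1 = 12·4 = 48.
  j = 2: C(12,2)·(4)^2 = 66·16 = 1056.
  j = 3: C(12,3)·(4)^3 = 220·64 = 14080.
  V_q(n, t) = 1 + 48 + 1056 + 14080 = 15185.
Step 2: q^n = 5^12 = 244140625.
Step 3: Hamming bound ⌊q^n / V_q(n,t)⌋ = ⌊244140625/15185⌋ = 16077.
Step 4: Compare |C| = 5598 to 16077: satisfied.
The claimed |C| lies below the Hamming bound.


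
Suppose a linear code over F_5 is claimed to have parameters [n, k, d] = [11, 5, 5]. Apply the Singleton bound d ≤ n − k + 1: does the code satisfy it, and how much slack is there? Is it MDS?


Singleton RHS = n − k + 1 = 7, slack = 2, bound satisfied, not MDS.

Singleton bound: d ≤ n − k + 1.
Here n = 11, k = 5, so n − k + 1 = 7.
Given d = 5, check d ≤ 7: YES.
Slack = (n − k + 1) − d = 2.
The code is NOT MDS (slack = 2 > 0).
Description: the claimed parameters are [11, 5, 5]_5; such a code would be non-MDS.


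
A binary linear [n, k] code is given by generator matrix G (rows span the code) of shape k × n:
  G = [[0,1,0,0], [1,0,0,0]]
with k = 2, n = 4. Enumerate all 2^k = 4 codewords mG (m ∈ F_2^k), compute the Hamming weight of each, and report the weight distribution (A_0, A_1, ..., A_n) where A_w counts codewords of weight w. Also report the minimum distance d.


Weight distribution: A_0 = 1, A_1 = 2, A_2 = 1. Minimum distance d = 1.

Enumerate all 2^2 = 4 messages m ∈ F_2^2.
For each, compute codeword c = mG in F_2^4, then tally its weight.
  m = 00 → c = 0000, weight = 0.
  m = 10 → c = 0100, weight = 1.
  m = 01 → c = 1000, weight = 1.
  m = 11 → c = 1100, weight = 2.
Tally weights:
  weight 0: 1 codewords.
  weight 1: 2 codewords.
  weight 2: 1 codewords.
Minimum distance d = smallest w > 0 with A_w > 0 = 1.
Sanity: Σ A_w = 4 = 2^2 = 4 ✓.


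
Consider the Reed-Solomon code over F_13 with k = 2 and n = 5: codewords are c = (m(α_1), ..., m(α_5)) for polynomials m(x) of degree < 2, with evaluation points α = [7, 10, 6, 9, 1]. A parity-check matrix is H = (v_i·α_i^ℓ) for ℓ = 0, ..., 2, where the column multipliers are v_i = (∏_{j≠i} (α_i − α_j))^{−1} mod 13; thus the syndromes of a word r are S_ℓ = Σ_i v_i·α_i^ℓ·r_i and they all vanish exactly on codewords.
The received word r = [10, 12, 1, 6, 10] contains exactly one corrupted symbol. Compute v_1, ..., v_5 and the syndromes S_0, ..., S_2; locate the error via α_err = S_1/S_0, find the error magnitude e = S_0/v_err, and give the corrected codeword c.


S = (12, 6, 3), error at position 1, error magnitude e = 3, c = [7, 12, 1, 6, 10].

Step 1: column multipliers v_i = (∏_{j≠i}(α_i − α_j))^{−1} mod 13.
  i = 1 (α = 7): (7−10)(7−6)(7−9)(7−1) = (−3)·1·(−2)·6 = 36 ≡ 10, so v_1 = 10^{−1} = 4 (mod 13).
  i = 2 (α = 10): (10−7)(10−6)(10−9)(10−1) = 3·4·1·9 = 108 ≡ 4, so v_2 = 4^{−1} = 10 (mod 13).
  i = 3 (α = 6): (6−7)(6−10)(6−9)(6−1) = (−1)·(−4)·(−3)·5 = −60 ≡ 5, so v_3 = 5^{−1} = 8 (mod 13).
  i = 4 (α = 9): (9−7)(9−10)(9−6)(9−1) = 2·(−1)·3·8 = −48 ≡ 4, so v_4 = 4^{−1} = 10 (mod 13).
  i = 5 (α = 1): (1−7)(1−10)(1−6)(1−9) = (−6)·(−9)·(−5)·(−8) = 2160 ≡ 2, so v_5 = 2^{−1} = 7 (mod 13).
  v = [4, 10, 8, 10, 7].
Step 2: syndromes of r = [10, 12, 1, 6, 10] (all sums mod 13).
  S_0 = Σ v_i r_i = 4·10 + 10·12 + 8·1 + 10·6 + 7·10 = 298 ≡ 12.
  S_1 = Σ v_i α_i r_i = 4·7·10 + 10·10·12 + 8·6·1 + 10·9·6 + 7·1·10 = 2138 ≡ 6.
  α_i^2 mod 13 = [10, 9, 10, 3, 1].
  S_2 = Σ v_i α_i^2 r_i = 4·10·10 + 10·9·12 + 8·10·1 + 10·3·6 + 7·1·10 = 1810 ≡ 3.
  S = (12, 6, 3) ≠ 0, so r is not a codeword (an error is present).
Step 3: locate the error. For a single error e at position i, S_ℓ = v_i·e·α_i^ℓ, so α_err = S_1/S_0.
  S_0^{−1} = 12^{−1} = 12 (mod 13), so α_err = 6·12 = 72 ≡ 7 = α_1. Error position i = 1.
  Consistency check: S_2/S_1 = 3·11 = 33 ≡ 7 = α_err ✓ (single-error assumption holds).
Step 4: error magnitude e = S_0/v_1 = S_0·∏_{j≠1}(α_1 − α_j) = 12·10 = 120 ≡ 3 (mod 13).
Step 5: correct position 1: c_1 = r_1 − e = 10 − 3 ≡ 7 (mod 13). Hence c = [7, 12, 1, 6, 10].
  Check: interpolating c through the α_i gives m(x) = 4 + 6·x (degree < 2) with m(α_i) = c_i for every i, so c is indeed a codeword.


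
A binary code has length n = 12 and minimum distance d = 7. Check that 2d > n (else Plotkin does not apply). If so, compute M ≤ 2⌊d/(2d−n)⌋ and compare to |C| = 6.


Plotkin bound M ≤ 6; given |C| = 6 ≤ bound (satisfied).

Check applicability: 2d = 14, n = 12.
2d − n = 2 > 0, so Plotkin applies.
Compute d/(2d−n) = 7/2 ≈ 3.5000.
⌊d/(2d−n)⌋ = 3.
Plotkin bound: M ≤ 2·3 = 6.
Given |C| = 6, check: satisfied.
This |C| is at the Plotkin bound.


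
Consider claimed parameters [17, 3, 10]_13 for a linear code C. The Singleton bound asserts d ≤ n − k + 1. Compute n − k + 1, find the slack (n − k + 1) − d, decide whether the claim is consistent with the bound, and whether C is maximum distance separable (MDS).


Singleton RHS = n − k + 1 = 15, slack = 5, bound satisfied, not MDS.

Singleton bound: d ≤ n − k + 1.
Here n = 17, k = 3, so n − k + 1 = 15.
Given d = 10, check d ≤ 15: YES.
Slack = (n − k + 1) − d = 5.
The code is NOT MDS (slack = 5 > 0).
Description: the claimed parameters are [17, 3, 10]_13; such a code would be non-MDS.


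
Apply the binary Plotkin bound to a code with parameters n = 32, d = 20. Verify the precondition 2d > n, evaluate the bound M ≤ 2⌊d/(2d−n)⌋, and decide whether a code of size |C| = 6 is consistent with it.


Plotkin bound M ≤ 4; given |C| = 6 > bound (violated).

Check applicability: 2d = 40, n = 32.
2d − n = 8 > 0, so Plotkin applies.
Compute d/(2d−n) = 20/8 ≈ 2.5000.
⌊d/(2d−n)⌋ = 2.
Plotkin bound: M ≤ 2·2 = 4.
Given |C| = 6, check: VIOLATED.
This |C| is above the Plotkin bound, so no binary code with n = 32, d = 20 and 6 codewords exists.


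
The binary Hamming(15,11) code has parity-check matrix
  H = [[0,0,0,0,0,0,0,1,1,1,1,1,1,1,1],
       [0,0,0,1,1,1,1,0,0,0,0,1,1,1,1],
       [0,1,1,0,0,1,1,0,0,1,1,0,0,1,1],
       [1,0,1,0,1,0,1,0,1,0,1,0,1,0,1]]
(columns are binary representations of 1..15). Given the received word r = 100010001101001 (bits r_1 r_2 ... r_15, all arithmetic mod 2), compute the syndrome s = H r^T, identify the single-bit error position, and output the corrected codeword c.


s = (0, 1, 0, 0)^T, error position = 4, corrected codeword c = 100110001101001

Compute s = H r^T mod 2 one row at a time:
  s_1 = 0 + 1 + 1 + 0 + 1 + 0 + 0 + 1 = 4 ≡ 0 (mod 2).
  s_2 = 0 + 1 + 0 + 0 + 1 + 0 + 0 + 1 = 3 ≡ 1 (mod 2).
  s_3 = 0 + 0 + 0 + 0 + 1 + 0 + 0 + 1 = 2 ≡ 0 (mod 2).
  s_4 = 1 + 0 + 1 + 0 + 1 + 0 + 0 + 1 = 4 ≡ 0 (mod 2).
s = (0, 1, 0, 0)^T — this equals column 4 of H (binary 0100), so error is at position 4.
Correct: flip bit 4 of r = 100010001101001 to get c = 100110001101001.


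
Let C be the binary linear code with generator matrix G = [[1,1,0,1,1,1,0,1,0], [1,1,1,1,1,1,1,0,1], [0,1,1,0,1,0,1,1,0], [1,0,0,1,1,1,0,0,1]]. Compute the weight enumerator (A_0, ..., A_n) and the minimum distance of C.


Weight distribution: A_0 = 1, A_2 = 1, A_3 = 3, A_4 = 3, A_5 = 4, A_6 = 1, A_7 = 1, A_8 = 2. Minimum distance d = 2.

Enumerate all 2^4 = 16 messages m ∈ F_2^4.
For each, compute codeword c = mG in F_2^9, then tally its weight.
  m = 0000 → c = 000000000, weight = 0.
  m = 1000 → c = 110111010, weight = 6.
  m = 0100 → c = 111111101, weight = 8.
  m = 1100 → c = 001000111, weight = 4.
  m = 0010 → c = 011010110, weight = 5.
  m = 1010 → c = 101101100, weight = 5.
  m = 0110 → c = 100101011, weight = 5.
  m = 1110 → c = 010010001, weight = 3.
  m = 0001 → c = 100111001, weight = 5.
  m = 1001 → c = 010000011, weight = 3.
  m = 0101 → c = 011000100, weight = 3.
  m = 1101 → c = 101111110, weight = 7.
  m = 0011 → c = 111101111, weight = 8.
  m = 1011 → c = 001010101, weight = 4.
  m = 0111 → c = 000010010, weight = 2.
  m = 1111 → c = 110101000, weight = 4.
Tally weights:
  weight 0: 1 codewords.
  weight 2: 1 codewords.
  weight 3: 3 codewords.
  weight 4: 3 codewords.
  weight 5: 4 codewords.
  weight 6: 1 codewords.
  weight 7: 1 codewords.
  weight 8: 2 codewords.
Minimum distance d = smallest w > 0 with A_w > 0 = 2.
Sanity: Σ A_w = 16 = 2^4 = 16 ✓.


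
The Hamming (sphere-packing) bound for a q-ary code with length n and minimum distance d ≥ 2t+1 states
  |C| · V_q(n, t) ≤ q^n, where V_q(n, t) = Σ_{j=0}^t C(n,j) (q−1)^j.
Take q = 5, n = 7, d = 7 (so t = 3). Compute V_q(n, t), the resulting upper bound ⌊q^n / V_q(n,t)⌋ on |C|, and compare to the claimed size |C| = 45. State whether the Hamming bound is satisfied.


V_q(n, t) = 2605, q^n = 78125, Hamming bound = 29, |C| = 45 > bound (violated).

Step 1: Compute V_q(n, t) = Σ_{j=0}^3 C(n, j) (q−1)^j.
  j = 0: C(7,0)·(4)^0 = 1·1 = 1.
  j = 1: C(7,1)·(4)^1 = 7·4 = 28.
  j = 2: C(7,2)·(4)^2 = 21·16 = 336.
  j = 3: C(7,3)·(4)^3 = 35·64 = 2240.
  V_q(n, t) = 1 + 28 + 336 + 2240 = 2605.
Step 2: q^n = 5^7 = 78125.
Step 3: Hamming bound ⌊q^n / V_q(n,t)⌋ = ⌊78125/2605⌋ = 29.
Step 4: Compare |C| = 45 to 29: violated.
The claimed |C| lies above the Hamming bound, so no 5-ary code of length 7 with d ≥ 7 can have 45 codewords.


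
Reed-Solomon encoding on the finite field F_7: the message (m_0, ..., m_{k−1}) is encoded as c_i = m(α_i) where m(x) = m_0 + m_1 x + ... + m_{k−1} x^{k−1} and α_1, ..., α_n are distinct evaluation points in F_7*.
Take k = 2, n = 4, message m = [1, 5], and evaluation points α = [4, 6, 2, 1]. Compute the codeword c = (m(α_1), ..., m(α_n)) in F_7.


c = [0, 3, 4, 6]

Message polynomial: m(x) = 1 + 5·x (mod 7).
For each evaluation point α_i, compute m(α_i) mod 7:
  α_1 = 4: Horner steps 5 → 0, so m(4) = 0.
  α_2 = 6: Horner steps 5 → 3, so m(6) = 3.
  α_3 = 2: Horner steps 5 → 4, so m(2) = 4.
  α_4 = 1: Horner steps 5 → 6, so m(1) = 6.
Codeword c = [0, 3, 4, 6] ∈ F_7^4.


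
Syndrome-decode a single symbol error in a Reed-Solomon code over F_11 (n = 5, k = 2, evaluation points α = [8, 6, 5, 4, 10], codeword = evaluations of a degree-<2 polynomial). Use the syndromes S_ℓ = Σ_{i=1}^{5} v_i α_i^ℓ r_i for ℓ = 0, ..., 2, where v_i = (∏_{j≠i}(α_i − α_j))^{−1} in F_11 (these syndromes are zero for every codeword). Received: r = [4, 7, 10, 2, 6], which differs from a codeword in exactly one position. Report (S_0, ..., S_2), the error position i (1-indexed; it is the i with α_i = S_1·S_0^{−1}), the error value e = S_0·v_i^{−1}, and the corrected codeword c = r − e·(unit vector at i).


S = (2, 5, 7), error at position 1, error magnitude e = 3, c = [1, 7, 10, 2, 6].

Step 1: column multipliers v_i = (∏_{j≠i}(α_i − α_j))^{−1} mod 11.
  i = 1 (α = 8): (8−6)(8−5)(8−4)(8−10) = 2·3·4·(−2) = −48 ≡ 7, so v_1 = 7^{−1} = 8 (mod 11).
  i = 2 (α = 6): (6−8)(6−5)(6−4)(6−10) = (−2)·1·2·(−4) = 16 ≡ 5, so v_2 = 5^{−1} = 9 (mod 11).
  i = 3 (α = 5): (5−8)(5−6)(5−4)(5−10) = (−3)·(−1)·1·(−5) = −15 ≡ 7, so v_3 = 7^{−1} = 8 (mod 11).
  i = 4 (α = 4): (4−8)(4−6)(4−5)(4−10) = (−4)·(−2)·(−1)·(−6) = 48 ≡ 4, so v_4 = 4^{−1} = 3 (mod 11).
  i = 5 (α = 10): (10−8)(10−6)(10−5)(10−4) = 2·4·5·6 = 240 ≡ 9, so v_5 = 9^{−1} = 5 (mod 11).
  v = [8, 9, 8, 3, 5].
Step 2: syndromes of r = [4, 7, 10, 2, 6] (all sums mod 11).
  S_0 = Σ v_i r_i = 8·4 + 9·7 + 8·10 + 3·2 + 5·6 = 211 ≡ 2.
  S_1 = Σ v_i α_i r_i = 8·8·4 + 9·6·7 + 8·5·10 + 3·4·2 + 5·10·6 = 1358 ≡ 5.
  α_i^2 mod 11 = [9, 3, 3, 5, 1].
  S_2 = Σ v_i α_i^2 r_i = 8·9·4 + 9·3·7 + 8·3·10 + 3·5·2 + 5·1·6 = 777 ≡ 7.
  S = (2, 5, 7) ≠ 0, so r is not a codeword (an error is present).
Step 3: locate the error. For a single error e at position i, S_ℓ = v_i·e·α_i^ℓ, so α_err = S_1/S_0.
  S_0^{−1} = 2^{−1} = 6 (mod 11), so α_err = 5·6 = 30 ≡ 8 = α_1. Error position i = 1.
  Consistency check: S_2/S_1 = 7·9 = 63 ≡ 8 = α_err ✓ (single-error assumption holds).
Step 4: error magnitude e = S_0/v_1 = S_0·∏_{j≠1}(α_1 − α_j) = 2·7 = 14 ≡ 3 (mod 11).
Step 5: correct position 1: c_1 = r_1 − e = 4 − 3 ≡ 1 (mod 11). Hence c = [1, 7, 10, 2, 6].
  Check: interpolating c through the α_i gives m(x) = 3 + 8·x (degree < 2) with m(α_i) = c_i for every i, so c is indeed a codeword.


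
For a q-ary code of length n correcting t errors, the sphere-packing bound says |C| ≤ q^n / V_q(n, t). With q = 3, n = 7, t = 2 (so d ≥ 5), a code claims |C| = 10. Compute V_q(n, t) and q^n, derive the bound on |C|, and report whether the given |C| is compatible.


V_q(n, t) = 99, q^n = 2187, Hamming bound = 22, |C| = 10 ≤ bound (satisfied).

Step 1: Compute V_q(n, t) = Σ_{j=0}^2 C(n, j) (q−1)^j.
  j = 0: C(7,0)·(2)^0 = 1·1 = 1.
  j = 1: C(7,1)·(2)^1 = 7·2 = 14.
  j = 2: C(7,2)·(2)^2 = 21·4 = 84.
  V_q(n, t) = 1 + 14 + 84 = 99.
Step 2: q^n = 3^7 = 2187.
Step 3: Hamming bound ⌊q^n / V_q(n,t)⌋ = ⌊2187/99⌋ = 22.
Step 4: Compare |C| = 10 to 22: satisfied.
The claimed |C| lies below the Hamming bound.


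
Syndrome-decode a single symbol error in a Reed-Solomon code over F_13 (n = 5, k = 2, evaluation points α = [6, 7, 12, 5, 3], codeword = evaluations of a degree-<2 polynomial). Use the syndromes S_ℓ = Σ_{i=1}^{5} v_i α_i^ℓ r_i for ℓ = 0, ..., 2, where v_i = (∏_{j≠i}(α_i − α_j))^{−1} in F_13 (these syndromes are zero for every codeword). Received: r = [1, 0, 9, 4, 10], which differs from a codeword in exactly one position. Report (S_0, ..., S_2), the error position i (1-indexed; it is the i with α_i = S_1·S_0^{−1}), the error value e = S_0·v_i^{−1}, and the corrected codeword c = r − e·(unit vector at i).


S = (11, 12, 6), error at position 2, error magnitude e = 2, c = [1, 11, 9, 4, 10].

Step 1: column multipliers v_i = (∏_{j≠i}(α_i − α_j))^{−1} mod 13.
  i = 1 (α = 6): (6−7)(6−12)(6−5)(6−3) = (−1)·(−6)·1·3 = 18 ≡ 5, so v_1 = 5^{−1} = 8 (mod 13).
  i = 2 (α = 7): (7−6)(7−12)(7−5)(7−3) = 1·(−5)·2·4 = −40 ≡ 12, so v_2 = 12^{−1} = 12 (mod 13).
  i = 3 (α = 12): (12−6)(12−7)(12−5)(12−3) = 6·5·7·9 = 1890 ≡ 5, so v_3 = 5^{−1} = 8 (mod 13).
  i = 4 (α = 5): (5−6)(5−7)(5−12)(5−3) = (−1)·(−2)·(−7)·2 = −28 ≡ 11, so v_4 = 11^{−1} = 6 (mod 13).
  i = 5 (α = 3): (3−6)(3−7)(3−12)(3−5) = (−3)·(−4)·(−9)·(−2) = 216 ≡ 8, so v_5 = 8^{−1} = 5 (mod 13).
  v = [8, 12, 8, 6, 5].
Step 2: syndromes of r = [1, 0, 9, 4, 10] (all sums mod 13).
  S_0 = Σ v_i r_i = 8·1 + 12·0 + 8·9 + 6·4 + 5·10 = 154 ≡ 11.
  S_1 = Σ v_i α_i r_i = 8·6·1 + 12·7·0 + 8·12·9 + 6·5·4 + 5·3·10 = 1182 ≡ 12.
  α_i^2 mod 13 = [10, 10, 1, 12, 9].
  S_2 = Σ v_i α_i^2 r_i = 8·10·1 + 12·10·0 + 8·1·9 + 6·12·4 + 5·9·10 = 890 ≡ 6.
  S = (11, 12, 6) ≠ 0, so r is not a codeword (an error is present).
Step 3: locate the error. For a single error e at position i, S_ℓ = v_i·e·α_i^ℓ, so α_err = S_1/S_0.
  S_0^{−1} = 11^{−1} = 6 (mod 13), so α_err = 12·6 = 72 ≡ 7 = α_2. Error position i = 2.
  Consistency check: S_2/S_1 = 6·12 = 72 ≡ 7 = α_err ✓ (single-error assumption holds).
Step 4: error magnitude e = S_0/v_2 = S_0·∏_{j≠2}(α_2 − α_j) = 11·12 = 132 ≡ 2 (mod 13).
Step 5: correct position 2: c_2 = r_2 − e = 0 − 2 ≡ 11 (mod 13). Hence c = [1, 11, 9, 4, 10].
  Check: interpolating c through the α_i gives m(x) = 6 + 10·x (degree < 2) with m(α_i) = c_i for every i, so c is indeed a codeword.


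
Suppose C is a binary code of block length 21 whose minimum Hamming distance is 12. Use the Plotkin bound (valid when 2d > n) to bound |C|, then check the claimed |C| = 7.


Plotkin bound M ≤ 8; given |C| = 7 ≤ bound (satisfied).

Check applicability: 2d = 24, n = 21.
2d − n = 3 > 0, so Plotkin applies.
Compute d/(2d−n) = 12/3 ≈ 4.0000.
⌊d/(2d−n)⌋ = 4.
Plotkin bound: M ≤ 2·4 = 8.
Given |C| = 7, check: satisfied.
This |C| is below the Plotkin bound.


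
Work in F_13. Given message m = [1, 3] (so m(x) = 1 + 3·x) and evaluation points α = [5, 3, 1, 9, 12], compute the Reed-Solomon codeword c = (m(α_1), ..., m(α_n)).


c = [3, 10, 4, 2, 11]

Message polynomial: m(x) = 1 + 3·x (mod 13).
For each evaluation point α_i, compute m(α_i) mod 13:
  α_1 = 5: Horner steps 3 → 3, so m(5) = 3.
  α_2 = 3: Horner steps 3 → 10, so m(3) = 10.
  α_3 = 1: Horner steps 3 → 4, so m(1) = 4.
  α_4 = 9: Horner steps 3 → 2, so m(9) = 2.
  α_5 = 12: Horner steps 3 → 11, so m(12) = 11.
Codeword c = [3, 10, 4, 2, 11] ∈ F_13^5.


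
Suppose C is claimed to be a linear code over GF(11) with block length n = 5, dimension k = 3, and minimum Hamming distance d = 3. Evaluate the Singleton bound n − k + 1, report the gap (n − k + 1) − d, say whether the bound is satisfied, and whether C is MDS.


Singleton RHS = n − k + 1 = 3, slack = 0, bound satisfied, MDS.

Singleton bound: d ≤ n − k + 1.
Here n = 5, k = 3, so n − k + 1 = 3.
Given d = 3, check d ≤ 3: YES.
Slack = (n − k + 1) − d = 0.
The code is MDS (slack = 0).
Description: the claimed parameters are [5, 3, 3]_11; such a code would be MDS (meets Singleton bound).


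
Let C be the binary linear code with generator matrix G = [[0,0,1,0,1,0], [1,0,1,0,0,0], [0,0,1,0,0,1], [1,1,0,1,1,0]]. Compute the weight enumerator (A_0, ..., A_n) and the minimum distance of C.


Weight distribution: A_0 = 1, A_2 = 7, A_4 = 7, A_6 = 1. Minimum distance d = 2.

Enumerate all 2^4 = 16 messages m ∈ F_2^4.
For each, compute codeword c = mG in F_2^6, then tally its weight.
  m = 0000 → c = 000000, weight = 0.
  m = 1000 → c = 001010, weight = 2.
  m = 0100 → c = 101000, weight = 2.
  m = 1100 → c = 100010, weight = 2.
  m = 0010 → c = 001001, weight = 2.
  m = 1010 → c = 000011, weight = 2.
  m = 0110 → c = 100001, weight = 2.
  m = 1110 → c = 101011, weight = 4.
  m = 0001 → c = 110110, weight = 4.
  m = 1001 → c = 111100, weight = 4.
  m = 0101 → c = 011110, weight = 4.
  m = 1101 → c = 010100, weight = 2.
  m = 0011 → c = 111111, weight = 6.
  m = 1011 → c = 110101, weight = 4.
  m = 0111 → c = 010111, weight = 4.
  m = 1111 → c = 011101, weight = 4.
Tally weights:
  weight 0: 1 codewords.
  weight 2: 7 codewords.
  weight 4: 7 codewords.
  weight 6: 1 codewords.
Minimum distance d = smallest w > 0 with A_w > 0 = 2.
Sanity: Σ A_w = 16 = 2^4 = 16 ✓.
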